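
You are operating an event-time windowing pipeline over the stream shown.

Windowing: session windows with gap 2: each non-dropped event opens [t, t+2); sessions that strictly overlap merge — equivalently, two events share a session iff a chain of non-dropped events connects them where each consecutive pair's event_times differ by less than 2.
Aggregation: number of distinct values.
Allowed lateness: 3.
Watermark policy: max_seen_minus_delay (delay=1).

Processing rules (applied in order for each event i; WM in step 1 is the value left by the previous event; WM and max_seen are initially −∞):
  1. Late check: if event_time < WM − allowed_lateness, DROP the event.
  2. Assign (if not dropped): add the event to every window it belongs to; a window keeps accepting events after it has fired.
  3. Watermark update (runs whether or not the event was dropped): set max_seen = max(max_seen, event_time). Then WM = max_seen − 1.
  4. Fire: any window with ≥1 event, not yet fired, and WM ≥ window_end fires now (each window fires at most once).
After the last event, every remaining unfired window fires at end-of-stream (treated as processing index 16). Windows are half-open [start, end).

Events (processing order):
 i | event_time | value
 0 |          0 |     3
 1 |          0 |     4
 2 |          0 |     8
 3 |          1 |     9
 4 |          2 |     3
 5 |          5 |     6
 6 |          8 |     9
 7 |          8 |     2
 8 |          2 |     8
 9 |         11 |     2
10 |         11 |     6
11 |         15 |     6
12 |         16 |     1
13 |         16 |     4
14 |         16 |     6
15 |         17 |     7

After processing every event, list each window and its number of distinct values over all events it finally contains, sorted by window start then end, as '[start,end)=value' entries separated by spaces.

[0,4)=4 [5,7)=1 [8,10)=2 [11,13)=2 [15,19)=4

i=0 t=0 v=3: → [0,2); WM=-1
i=1 t=0 v=4: → [0,2); WM=-1
i=2 t=0 v=8: → [0,2); WM=-1
i=3 t=1 v=9: → [0,3); WM=0
i=4 t=2 v=3: → [0,4); WM=1
i=5 t=5 v=6: → [5,7); WM=4
i=6 t=8 v=9: → [8,10); WM=7
i=7 t=8 v=2: → [8,10); WM=7
i=8 t=2 v=8: DROP (t<7-3); WM=7
i=9 t=11 v=2: → [11,13); WM=10
i=10 t=11 v=6: → [11,13); WM=10
i=11 t=15 v=6: → [15,17); WM=14
i=12 t=16 v=1: → [15,18); WM=15
i=13 t=16 v=4: → [15,18); WM=15
i=14 t=16 v=6: → [15,18); WM=15
i=15 t=17 v=7: → [15,19); WM=16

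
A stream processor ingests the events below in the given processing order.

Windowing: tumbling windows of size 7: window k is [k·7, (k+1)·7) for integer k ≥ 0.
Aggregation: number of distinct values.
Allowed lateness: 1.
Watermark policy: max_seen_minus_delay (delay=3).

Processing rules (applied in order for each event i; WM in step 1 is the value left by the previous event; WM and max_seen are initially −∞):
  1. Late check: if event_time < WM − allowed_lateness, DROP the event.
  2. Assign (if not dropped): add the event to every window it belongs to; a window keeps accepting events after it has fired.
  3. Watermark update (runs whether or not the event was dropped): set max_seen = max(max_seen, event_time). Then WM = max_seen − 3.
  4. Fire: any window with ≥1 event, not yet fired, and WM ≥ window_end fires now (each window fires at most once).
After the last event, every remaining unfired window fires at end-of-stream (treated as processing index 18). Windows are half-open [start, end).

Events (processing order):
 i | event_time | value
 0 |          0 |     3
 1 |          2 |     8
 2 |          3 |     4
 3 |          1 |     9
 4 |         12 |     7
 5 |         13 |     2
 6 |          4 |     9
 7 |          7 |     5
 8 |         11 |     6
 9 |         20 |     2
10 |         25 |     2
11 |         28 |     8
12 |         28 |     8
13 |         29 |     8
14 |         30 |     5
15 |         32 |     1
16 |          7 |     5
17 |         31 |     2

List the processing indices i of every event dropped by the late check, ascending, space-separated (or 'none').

i=0 t=0 v=3: → [0,7); WM=-3
i=1 t=2 v=8: → [0,7); WM=-1
i=2 t=3 v=4: → [0,7); WM=0
i=3 t=1 v=9: → [0,7); WM=0
i=4 t=12 v=7: → [7,14); WM=9; [0,7) fires=4
i=5 t=13 v=2: → [7,14); WM=10
i=6 t=4 v=9: DROP (t<10-1); WM=10
i=7 t=7 v=5: DROP (t<10-1); WM=10
i=8 t=11 v=6: → [7,14); WM=10
i=9 t=20 v=2: → [14,21); WM=17; [7,14) fires=3
i=10 t=25 v=2: → [21,28); WM=22; [14,21) fires=1
i=11 t=28 v=8: → [28,35); WM=25
i=12 t=28 v=8: → [28,35); WM=25
i=13 t=29 v=8: → [28,35); WM=26
i=14 t=30 v=5: → [28,35); WM=27
i=15 t=32 v=1: → [28,35); WM=29; [21,28) fires=1
i=16 t=7 v=5: DROP (t<29-1); WM=29
i=17 t=31 v=2: → [28,35); WM=29

6 7 16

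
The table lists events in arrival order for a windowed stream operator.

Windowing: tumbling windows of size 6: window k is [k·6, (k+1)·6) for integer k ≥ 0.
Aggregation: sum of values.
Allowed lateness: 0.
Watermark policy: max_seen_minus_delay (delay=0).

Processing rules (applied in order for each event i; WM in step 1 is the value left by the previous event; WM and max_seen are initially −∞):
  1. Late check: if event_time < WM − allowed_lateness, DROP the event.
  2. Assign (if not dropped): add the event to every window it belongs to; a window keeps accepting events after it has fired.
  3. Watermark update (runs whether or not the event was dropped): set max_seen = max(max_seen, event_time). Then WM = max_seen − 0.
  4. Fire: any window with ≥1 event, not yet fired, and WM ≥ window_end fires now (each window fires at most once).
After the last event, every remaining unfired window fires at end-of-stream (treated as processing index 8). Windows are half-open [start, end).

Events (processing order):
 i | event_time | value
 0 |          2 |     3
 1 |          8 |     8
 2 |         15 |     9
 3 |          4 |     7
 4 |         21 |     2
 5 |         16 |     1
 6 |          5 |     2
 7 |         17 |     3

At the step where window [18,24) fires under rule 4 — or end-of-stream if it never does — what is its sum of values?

i=0 t=2 v=3: → [0,6); WM=2
i=1 t=8 v=8: → [6,12); WM=8; [0,6) fires=3
i=2 t=15 v=9: → [12,18); WM=15; [6,12) fires=8
i=3 t=4 v=7: DROP (t<15-0); WM=15
i=4 t=21 v=2: → [18,24); WM=21; [12,18) fires=9
i=5 t=16 v=1: DROP (t<21-0); WM=21
i=6 t=5 v=2: DROP (t<21-0); WM=21
i=7 t=17 v=3: DROP (t<21-0); WM=21

2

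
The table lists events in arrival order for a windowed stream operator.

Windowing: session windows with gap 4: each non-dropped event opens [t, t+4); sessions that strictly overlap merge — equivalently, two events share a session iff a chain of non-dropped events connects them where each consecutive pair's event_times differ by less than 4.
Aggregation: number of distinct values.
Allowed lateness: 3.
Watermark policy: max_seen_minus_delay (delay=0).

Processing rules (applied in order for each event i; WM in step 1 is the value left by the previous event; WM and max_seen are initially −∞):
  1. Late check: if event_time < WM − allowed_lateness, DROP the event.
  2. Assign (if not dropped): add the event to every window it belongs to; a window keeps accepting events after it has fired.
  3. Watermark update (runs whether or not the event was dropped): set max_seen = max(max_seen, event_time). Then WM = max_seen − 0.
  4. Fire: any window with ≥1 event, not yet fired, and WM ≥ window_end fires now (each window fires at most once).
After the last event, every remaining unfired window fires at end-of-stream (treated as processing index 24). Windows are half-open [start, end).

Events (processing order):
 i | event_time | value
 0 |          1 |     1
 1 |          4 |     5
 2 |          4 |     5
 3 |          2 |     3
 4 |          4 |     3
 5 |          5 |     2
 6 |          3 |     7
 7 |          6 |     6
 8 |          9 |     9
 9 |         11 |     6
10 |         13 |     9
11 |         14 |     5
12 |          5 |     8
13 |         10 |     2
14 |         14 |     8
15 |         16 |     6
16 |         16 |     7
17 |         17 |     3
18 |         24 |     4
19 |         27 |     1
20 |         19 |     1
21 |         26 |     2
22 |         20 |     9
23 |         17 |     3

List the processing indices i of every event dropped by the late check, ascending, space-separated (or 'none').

i=0 t=1 v=1: → [1,5); WM=1
i=1 t=4 v=5: → [1,8); WM=4
i=2 t=4 v=5: → [1,8); WM=4
i=3 t=2 v=3: → [1,8); WM=4
i=4 t=4 v=3: → [1,8); WM=4
i=5 t=5 v=2: → [1,9); WM=5
i=6 t=3 v=7: → [1,9); WM=5
i=7 t=6 v=6: → [1,10); WM=6
i=8 t=9 v=9: → [1,13); WM=9
i=9 t=11 v=6: → [1,15); WM=11
i=10 t=13 v=9: → [1,17); WM=13
i=11 t=14 v=5: → [1,18); WM=14
i=12 t=5 v=8: DROP (t<14-3); WM=14
i=13 t=10 v=2: DROP (t<14-3); WM=14
i=14 t=14 v=8: → [1,18); WM=14
i=15 t=16 v=6: → [1,20); WM=16
i=16 t=16 v=7: → [1,20); WM=16
i=17 t=17 v=3: → [1,21); WM=17
i=18 t=24 v=4: → [24,28); WM=24
i=19 t=27 v=1: → [24,31); WM=27
i=20 t=19 v=1: DROP (t<27-3); WM=27
i=21 t=26 v=2: → [24,31); WM=27
i=22 t=20 v=9: DROP (t<27-3); WM=27
i=23 t=17 v=3: DROP (t<27-3); WM=27

12 13 20 22 23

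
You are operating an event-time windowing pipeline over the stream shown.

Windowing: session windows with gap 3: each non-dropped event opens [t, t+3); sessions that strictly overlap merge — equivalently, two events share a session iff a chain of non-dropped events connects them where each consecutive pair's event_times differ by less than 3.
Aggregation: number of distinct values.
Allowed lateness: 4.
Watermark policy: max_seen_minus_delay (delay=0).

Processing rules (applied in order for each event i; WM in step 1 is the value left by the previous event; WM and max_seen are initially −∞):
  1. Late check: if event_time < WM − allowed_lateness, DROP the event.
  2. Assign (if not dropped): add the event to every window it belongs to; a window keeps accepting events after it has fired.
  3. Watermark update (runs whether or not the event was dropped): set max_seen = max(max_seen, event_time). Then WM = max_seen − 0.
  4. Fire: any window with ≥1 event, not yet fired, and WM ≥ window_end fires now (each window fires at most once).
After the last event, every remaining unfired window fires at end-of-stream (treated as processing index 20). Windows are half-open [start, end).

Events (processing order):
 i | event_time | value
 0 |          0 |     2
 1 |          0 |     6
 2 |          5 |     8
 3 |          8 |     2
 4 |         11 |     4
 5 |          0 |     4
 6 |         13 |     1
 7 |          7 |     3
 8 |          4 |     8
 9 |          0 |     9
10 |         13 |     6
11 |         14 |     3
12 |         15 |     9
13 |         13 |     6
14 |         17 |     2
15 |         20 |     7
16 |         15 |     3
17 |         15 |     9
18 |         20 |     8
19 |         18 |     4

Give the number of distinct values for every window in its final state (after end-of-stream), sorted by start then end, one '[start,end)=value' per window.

[0,3)=2 [5,8)=1 [8,11)=1 [11,23)=8

i=0 t=0 v=2: → [0,3); WM=0
i=1 t=0 v=6: → [0,3); WM=0
i=2 t=5 v=8: → [5,8); WM=5
i=3 t=8 v=2: → [8,11); WM=8
i=4 t=11 v=4: → [11,14); WM=11
i=5 t=0 v=4: DROP (t<11-4); WM=11
i=6 t=13 v=1: → [11,16); WM=13
i=7 t=7 v=3: DROP (t<13-4); WM=13
i=8 t=4 v=8: DROP (t<13-4); WM=13
i=9 t=0 v=9: DROP (t<13-4); WM=13
i=10 t=13 v=6: → [11,16); WM=13
i=11 t=14 v=3: → [11,17); WM=14
i=12 t=15 v=9: → [11,18); WM=15
i=13 t=13 v=6: → [11,18); WM=15
i=14 t=17 v=2: → [11,20); WM=17
i=15 t=20 v=7: → [20,23); WM=20
i=16 t=15 v=3: DROP (t<20-4); WM=20
i=17 t=15 v=9: DROP (t<20-4); WM=20
i=18 t=20 v=8: → [20,23); WM=20
i=19 t=18 v=4: → [11,23); WM=20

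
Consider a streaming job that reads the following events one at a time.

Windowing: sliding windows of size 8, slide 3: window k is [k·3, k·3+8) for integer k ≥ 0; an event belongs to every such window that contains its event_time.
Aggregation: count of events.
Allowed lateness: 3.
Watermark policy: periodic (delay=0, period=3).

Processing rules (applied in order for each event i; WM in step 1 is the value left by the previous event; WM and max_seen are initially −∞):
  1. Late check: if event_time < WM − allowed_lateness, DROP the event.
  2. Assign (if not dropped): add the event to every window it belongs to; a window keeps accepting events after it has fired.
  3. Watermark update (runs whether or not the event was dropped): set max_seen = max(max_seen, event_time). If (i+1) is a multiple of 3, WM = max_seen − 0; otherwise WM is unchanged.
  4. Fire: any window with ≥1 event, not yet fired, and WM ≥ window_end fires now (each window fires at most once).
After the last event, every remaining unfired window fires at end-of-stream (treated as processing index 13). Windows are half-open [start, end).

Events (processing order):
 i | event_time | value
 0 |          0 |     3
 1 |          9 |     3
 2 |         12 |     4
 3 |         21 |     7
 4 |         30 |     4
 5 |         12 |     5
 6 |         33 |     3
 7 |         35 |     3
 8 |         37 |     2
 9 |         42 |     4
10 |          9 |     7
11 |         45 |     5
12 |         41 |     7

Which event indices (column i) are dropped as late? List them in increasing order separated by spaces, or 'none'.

10 12

i=0 t=0 v=3: → [0,8); WM=−∞
i=1 t=9 v=3: → [9,17),[6,14),[3,11); WM=−∞
i=2 t=12 v=4: → [12,20),[9,17),[6,14); WM=12; [0,8) fires=1 [3,11) fires=1
i=3 t=21 v=7: → [21,29),[18,26),[15,23); WM=12
i=4 t=30 v=4: → [30,38),[27,35),[24,32); WM=12
i=5 t=12 v=5: → [12,20),[9,17),[6,14); WM=30; [6,14) fires=3 [9,17) fires=3 [12,20) fires=2 [15,23) fires=1 [18,26) fires=1 [21,29) fires=1
i=6 t=33 v=3: → [33,41),[30,38),[27,35); WM=30
i=7 t=35 v=3: → [33,41),[30,38); WM=30
i=8 t=37 v=2: → [36,44),[33,41),[30,38); WM=37; [24,32) fires=1 [27,35) fires=2
i=9 t=42 v=4: → [42,50),[39,47),[36,44); WM=37
i=10 t=9 v=7: DROP (t<37-3); WM=37
i=11 t=45 v=5: → [45,53),[42,50),[39,47); WM=45; [30,38) fires=4 [33,41) fires=3 [36,44) fires=2
i=12 t=41 v=7: DROP (t<45-3); WM=45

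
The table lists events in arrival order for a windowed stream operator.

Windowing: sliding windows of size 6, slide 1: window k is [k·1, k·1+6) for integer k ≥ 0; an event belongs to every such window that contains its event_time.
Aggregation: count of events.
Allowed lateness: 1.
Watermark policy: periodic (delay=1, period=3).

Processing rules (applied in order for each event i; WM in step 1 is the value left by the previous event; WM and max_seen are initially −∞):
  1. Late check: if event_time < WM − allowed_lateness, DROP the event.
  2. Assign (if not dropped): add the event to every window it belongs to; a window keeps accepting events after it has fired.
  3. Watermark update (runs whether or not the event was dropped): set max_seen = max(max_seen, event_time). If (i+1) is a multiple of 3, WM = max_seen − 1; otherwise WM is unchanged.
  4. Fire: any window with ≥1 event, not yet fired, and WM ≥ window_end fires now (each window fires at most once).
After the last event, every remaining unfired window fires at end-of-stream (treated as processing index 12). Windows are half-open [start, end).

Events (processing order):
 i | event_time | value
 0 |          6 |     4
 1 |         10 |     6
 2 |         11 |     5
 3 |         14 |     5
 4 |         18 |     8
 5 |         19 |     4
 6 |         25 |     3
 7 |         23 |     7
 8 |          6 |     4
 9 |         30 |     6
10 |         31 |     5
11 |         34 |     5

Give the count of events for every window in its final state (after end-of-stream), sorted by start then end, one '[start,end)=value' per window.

[1,7)=1 [2,8)=1 [3,9)=1 [4,10)=1 [5,11)=2 [6,12)=3 [7,13)=2 [8,14)=2 [9,15)=3 [10,16)=3 [11,17)=2 [12,18)=1 [13,19)=2 [14,20)=3 [15,21)=2 [16,22)=2 [17,23)=2 [18,24)=3 [19,25)=2 [20,26)=2 [21,27)=2 [22,28)=2 [23,29)=2 [24,30)=1 [25,31)=2 [26,32)=2 [27,33)=2 [28,34)=2 [29,35)=3 [30,36)=3 [31,37)=2 [32,38)=1 [33,39)=1 [34,40)=1

i=0 t=6 v=4: → [6,12),[5,11),[4,10),[3,9),[2,8),[1,7); WM=−∞
i=1 t=10 v=6: → [10,16),[9,15),[8,14),[7,13),[6,12),[5,11); WM=−∞
i=2 t=11 v=5: → [11,17),[10,16),[9,15),[8,14),[7,13),[6,12); WM=10; [1,7) fires=1 [2,8) fires=1 [3,9) fires=1 [4,10) fires=1
i=3 t=14 v=5: → [14,20),[13,19),[12,18),[11,17),[10,16),[9,15); WM=10
i=4 t=18 v=8: → [18,24),[17,23),[16,22),[15,21),[14,20),[13,19); WM=10
i=5 t=19 v=4: → [19,25),[18,24),[17,23),[16,22),[15,21),[14,20); WM=18; [5,11) fires=2 [6,12) fires=3 [7,13) fires=2 [8,14) fires=2 [9,15) fires=3 [10,16) fires=3 [11,17) fires=2 [12,18) fires=1
i=6 t=25 v=3: → [25,31),[24,30),[23,29),[22,28),[21,27),[20,26); WM=18
i=7 t=23 v=7: → [23,29),[22,28),[21,27),[20,26),[19,25),[18,24); WM=18
i=8 t=6 v=4: DROP (t<18-1); WM=24; [13,19) fires=2 [14,20) fires=3 [15,21) fires=2 [16,22) fires=2 [17,23) fires=2 [18,24) fires=3
i=9 t=30 v=6: → [30,36),[29,35),[28,34),[27,33),[26,32),[25,31); WM=24
i=10 t=31 v=5: → [31,37),[30,36),[29,35),[28,34),[27,33),[26,32); WM=24
i=11 t=34 v=5: → [34,40),[33,39),[32,38),[31,37),[30,36),[29,35); WM=33; [19,25) fires=2 [20,26) fires=2 [21,27) fires=2 [22,28) fires=2 [23,29) fires=2 [24,30) fires=1 [25,31) fires=2 [26,32) fires=2 [27,33) fires=2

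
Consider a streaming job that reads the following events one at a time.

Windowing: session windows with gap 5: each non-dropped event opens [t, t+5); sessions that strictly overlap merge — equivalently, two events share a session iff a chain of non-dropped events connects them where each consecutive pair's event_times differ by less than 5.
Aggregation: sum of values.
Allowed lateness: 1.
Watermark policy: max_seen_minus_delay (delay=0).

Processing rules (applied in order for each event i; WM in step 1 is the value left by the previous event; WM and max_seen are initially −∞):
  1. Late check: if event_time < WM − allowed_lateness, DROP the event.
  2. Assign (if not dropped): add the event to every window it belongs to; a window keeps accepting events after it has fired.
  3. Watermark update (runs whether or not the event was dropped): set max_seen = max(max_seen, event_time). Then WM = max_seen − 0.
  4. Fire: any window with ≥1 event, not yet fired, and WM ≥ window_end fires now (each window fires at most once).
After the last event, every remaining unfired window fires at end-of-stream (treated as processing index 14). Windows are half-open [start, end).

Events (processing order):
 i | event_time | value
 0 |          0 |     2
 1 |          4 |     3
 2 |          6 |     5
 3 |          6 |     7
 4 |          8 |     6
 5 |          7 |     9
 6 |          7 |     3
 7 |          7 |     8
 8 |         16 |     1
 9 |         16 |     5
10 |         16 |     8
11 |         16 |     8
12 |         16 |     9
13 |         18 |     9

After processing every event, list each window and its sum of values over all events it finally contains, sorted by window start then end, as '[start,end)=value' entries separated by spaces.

[0,13)=43 [16,23)=40

i=0 t=0 v=2: → [0,5); WM=0
i=1 t=4 v=3: → [0,9); WM=4
i=2 t=6 v=5: → [0,11); WM=6
i=3 t=6 v=7: → [0,11); WM=6
i=4 t=8 v=6: → [0,13); WM=8
i=5 t=7 v=9: → [0,13); WM=8
i=6 t=7 v=3: → [0,13); WM=8
i=7 t=7 v=8: → [0,13); WM=8
i=8 t=16 v=1: → [16,21); WM=16
i=9 t=16 v=5: → [16,21); WM=16
i=10 t=16 v=8: → [16,21); WM=16
i=11 t=16 v=8: → [16,21); WM=16
i=12 t=16 v=9: → [16,21); WM=16
i=13 t=18 v=9: → [16,23); WM=18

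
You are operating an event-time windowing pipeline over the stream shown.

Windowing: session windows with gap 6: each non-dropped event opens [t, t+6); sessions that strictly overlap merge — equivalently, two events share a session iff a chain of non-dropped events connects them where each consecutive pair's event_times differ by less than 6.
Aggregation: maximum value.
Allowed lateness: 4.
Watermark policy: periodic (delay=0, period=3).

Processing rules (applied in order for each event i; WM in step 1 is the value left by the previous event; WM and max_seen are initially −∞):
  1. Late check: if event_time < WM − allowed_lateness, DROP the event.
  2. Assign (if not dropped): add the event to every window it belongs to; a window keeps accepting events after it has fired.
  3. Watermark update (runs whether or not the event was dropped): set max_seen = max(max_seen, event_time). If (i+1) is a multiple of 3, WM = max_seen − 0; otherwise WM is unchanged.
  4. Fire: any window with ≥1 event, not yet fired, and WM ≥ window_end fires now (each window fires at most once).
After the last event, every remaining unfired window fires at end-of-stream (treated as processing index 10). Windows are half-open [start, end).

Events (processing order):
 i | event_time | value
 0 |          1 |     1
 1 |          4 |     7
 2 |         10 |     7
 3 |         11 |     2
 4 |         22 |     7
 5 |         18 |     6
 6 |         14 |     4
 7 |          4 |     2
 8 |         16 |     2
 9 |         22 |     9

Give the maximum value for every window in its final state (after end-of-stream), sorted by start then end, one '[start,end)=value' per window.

i=0 t=1 v=1: → [1,7); WM=−∞
i=1 t=4 v=7: → [1,10); WM=−∞
i=2 t=10 v=7: → [10,16); WM=10
i=3 t=11 v=2: → [10,17); WM=10
i=4 t=22 v=7: → [22,28); WM=10
i=5 t=18 v=6: → [18,28); WM=22
i=6 t=14 v=4: DROP (t<22-4); WM=22
i=7 t=4 v=2: DROP (t<22-4); WM=22
i=8 t=16 v=2: DROP (t<22-4); WM=22
i=9 t=22 v=9: → [18,28); WM=22

[1,10)=7 [10,17)=7 [18,28)=9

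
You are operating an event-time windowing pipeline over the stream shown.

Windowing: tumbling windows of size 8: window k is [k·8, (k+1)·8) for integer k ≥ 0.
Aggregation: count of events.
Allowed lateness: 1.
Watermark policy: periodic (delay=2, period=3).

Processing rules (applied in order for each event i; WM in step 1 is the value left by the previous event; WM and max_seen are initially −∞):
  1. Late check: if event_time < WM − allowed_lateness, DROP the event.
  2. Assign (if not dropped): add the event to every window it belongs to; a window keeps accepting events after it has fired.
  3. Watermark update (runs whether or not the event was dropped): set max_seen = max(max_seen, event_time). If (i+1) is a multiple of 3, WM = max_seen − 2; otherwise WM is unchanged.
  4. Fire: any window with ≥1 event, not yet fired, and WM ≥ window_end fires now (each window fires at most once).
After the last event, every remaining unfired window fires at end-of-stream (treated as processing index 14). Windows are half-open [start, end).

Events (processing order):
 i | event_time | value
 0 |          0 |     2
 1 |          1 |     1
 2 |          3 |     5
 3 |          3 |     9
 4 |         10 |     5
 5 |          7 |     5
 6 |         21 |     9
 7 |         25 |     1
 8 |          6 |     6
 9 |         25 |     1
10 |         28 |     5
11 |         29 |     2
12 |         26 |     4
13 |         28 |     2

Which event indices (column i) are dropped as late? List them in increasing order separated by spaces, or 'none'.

8

i=0 t=0 v=2: → [0,8); WM=−∞
i=1 t=1 v=1: → [0,8); WM=−∞
i=2 t=3 v=5: → [0,8); WM=1
i=3 t=3 v=9: → [0,8); WM=1
i=4 t=10 v=5: → [8,16); WM=1
i=5 t=7 v=5: → [0,8); WM=8; [0,8) fires=5
i=6 t=21 v=9: → [16,24); WM=8
i=7 t=25 v=1: → [24,32); WM=8
i=8 t=6 v=6: DROP (t<8-1); WM=23; [8,16) fires=1
i=9 t=25 v=1: → [24,32); WM=23
i=10 t=28 v=5: → [24,32); WM=23
i=11 t=29 v=2: → [24,32); WM=27; [16,24) fires=1
i=12 t=26 v=4: → [24,32); WM=27
i=13 t=28 v=2: → [24,32); WM=27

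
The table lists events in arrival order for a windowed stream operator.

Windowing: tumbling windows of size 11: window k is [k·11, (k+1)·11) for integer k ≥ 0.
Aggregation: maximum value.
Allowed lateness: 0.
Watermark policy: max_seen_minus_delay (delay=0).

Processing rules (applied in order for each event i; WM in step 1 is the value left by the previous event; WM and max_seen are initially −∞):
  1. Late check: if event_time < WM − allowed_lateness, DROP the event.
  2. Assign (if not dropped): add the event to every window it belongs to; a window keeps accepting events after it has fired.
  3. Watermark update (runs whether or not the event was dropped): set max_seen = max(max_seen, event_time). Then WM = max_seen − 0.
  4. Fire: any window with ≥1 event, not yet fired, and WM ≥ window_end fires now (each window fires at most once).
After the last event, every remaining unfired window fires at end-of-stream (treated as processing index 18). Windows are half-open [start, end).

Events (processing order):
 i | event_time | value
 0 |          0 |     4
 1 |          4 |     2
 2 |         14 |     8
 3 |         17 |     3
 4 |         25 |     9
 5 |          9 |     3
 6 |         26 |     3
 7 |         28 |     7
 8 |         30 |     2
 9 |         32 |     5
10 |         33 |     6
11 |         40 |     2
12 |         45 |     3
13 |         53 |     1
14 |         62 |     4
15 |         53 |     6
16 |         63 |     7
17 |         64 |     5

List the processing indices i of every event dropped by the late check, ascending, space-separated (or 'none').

i=0 t=0 v=4: → [0,11); WM=0
i=1 t=4 v=2: → [0,11); WM=4
i=2 t=14 v=8: → [11,22); WM=14; [0,11) fires=4
i=3 t=17 v=3: → [11,22); WM=17
i=4 t=25 v=9: → [22,33); WM=25; [11,22) fires=8
i=5 t=9 v=3: DROP (t<25-0); WM=25
i=6 t=26 v=3: → [22,33); WM=26
i=7 t=28 v=7: → [22,33); WM=28
i=8 t=30 v=2: → [22,33); WM=30
i=9 t=32 v=5: → [22,33); WM=32
i=10 t=33 v=6: → [33,44); WM=33; [22,33) fires=9
i=11 t=40 v=2: → [33,44); WM=40
i=12 t=45 v=3: → [44,55); WM=45; [33,44) fires=6
i=13 t=53 v=1: → [44,55); WM=53
i=14 t=62 v=4: → [55,66); WM=62; [44,55) fires=3
i=15 t=53 v=6: DROP (t<62-0); WM=62
i=16 t=63 v=7: → [55,66); WM=63
i=17 t=64 v=5: → [55,66); WM=64

5 15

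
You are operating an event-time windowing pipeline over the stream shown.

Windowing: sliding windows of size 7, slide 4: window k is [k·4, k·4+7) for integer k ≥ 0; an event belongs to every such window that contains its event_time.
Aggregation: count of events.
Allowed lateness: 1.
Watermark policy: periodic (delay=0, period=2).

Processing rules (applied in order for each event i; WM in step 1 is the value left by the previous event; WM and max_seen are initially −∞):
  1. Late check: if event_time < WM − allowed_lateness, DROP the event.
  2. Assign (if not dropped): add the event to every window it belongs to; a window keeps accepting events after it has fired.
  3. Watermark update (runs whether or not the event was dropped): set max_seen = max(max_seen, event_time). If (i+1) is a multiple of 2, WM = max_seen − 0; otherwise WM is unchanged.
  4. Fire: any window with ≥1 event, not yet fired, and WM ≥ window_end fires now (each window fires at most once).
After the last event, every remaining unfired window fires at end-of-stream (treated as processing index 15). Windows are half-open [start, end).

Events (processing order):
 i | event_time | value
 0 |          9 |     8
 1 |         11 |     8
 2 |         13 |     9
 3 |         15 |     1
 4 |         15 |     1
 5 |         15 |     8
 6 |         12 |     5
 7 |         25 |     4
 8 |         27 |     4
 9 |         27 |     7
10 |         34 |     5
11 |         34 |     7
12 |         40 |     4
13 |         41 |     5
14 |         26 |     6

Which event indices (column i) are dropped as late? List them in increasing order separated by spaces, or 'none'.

i=0 t=9 v=8: → [8,15),[4,11); WM=−∞
i=1 t=11 v=8: → [8,15); WM=11; [4,11) fires=1
i=2 t=13 v=9: → [12,19),[8,15); WM=11
i=3 t=15 v=1: → [12,19); WM=15; [8,15) fires=3
i=4 t=15 v=1: → [12,19); WM=15
i=5 t=15 v=8: → [12,19); WM=15
i=6 t=12 v=5: DROP (t<15-1); WM=15
i=7 t=25 v=4: → [24,31),[20,27); WM=25; [12,19) fires=4
i=8 t=27 v=4: → [24,31); WM=25
i=9 t=27 v=7: → [24,31); WM=27; [20,27) fires=1
i=10 t=34 v=5: → [32,39),[28,35); WM=27
i=11 t=34 v=7: → [32,39),[28,35); WM=34; [24,31) fires=3
i=12 t=40 v=4: → [40,47),[36,43); WM=34
i=13 t=41 v=5: → [40,47),[36,43); WM=41; [28,35) fires=2 [32,39) fires=2
i=14 t=26 v=6: DROP (t<41-1); WM=41

6 14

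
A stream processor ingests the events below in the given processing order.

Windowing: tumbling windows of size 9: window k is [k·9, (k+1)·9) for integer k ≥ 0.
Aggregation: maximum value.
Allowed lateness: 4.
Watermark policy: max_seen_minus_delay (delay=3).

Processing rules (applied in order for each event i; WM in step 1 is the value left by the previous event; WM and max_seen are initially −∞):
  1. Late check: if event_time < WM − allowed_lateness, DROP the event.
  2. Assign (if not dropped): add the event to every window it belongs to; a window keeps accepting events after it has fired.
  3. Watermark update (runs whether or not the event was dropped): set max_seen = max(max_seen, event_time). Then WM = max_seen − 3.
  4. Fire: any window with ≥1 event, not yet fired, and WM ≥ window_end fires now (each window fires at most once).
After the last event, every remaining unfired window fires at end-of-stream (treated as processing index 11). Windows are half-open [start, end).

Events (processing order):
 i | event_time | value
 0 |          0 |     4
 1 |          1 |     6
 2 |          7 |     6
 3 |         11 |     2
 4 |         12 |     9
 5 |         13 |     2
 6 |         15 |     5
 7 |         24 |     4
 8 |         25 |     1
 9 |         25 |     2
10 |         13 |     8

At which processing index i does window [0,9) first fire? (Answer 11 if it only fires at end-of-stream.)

i=0 t=0 v=4: → [0,9); WM=-3
i=1 t=1 v=6: → [0,9); WM=-2
i=2 t=7 v=6: → [0,9); WM=4
i=3 t=11 v=2: → [9,18); WM=8
i=4 t=12 v=9: → [9,18); WM=9; [0,9) fires=6
i=5 t=13 v=2: → [9,18); WM=10
i=6 t=15 v=5: → [9,18); WM=12
i=7 t=24 v=4: → [18,27); WM=21; [9,18) fires=9
i=8 t=25 v=1: → [18,27); WM=22
i=9 t=25 v=2: → [18,27); WM=22
i=10 t=13 v=8: DROP (t<22-4); WM=22

4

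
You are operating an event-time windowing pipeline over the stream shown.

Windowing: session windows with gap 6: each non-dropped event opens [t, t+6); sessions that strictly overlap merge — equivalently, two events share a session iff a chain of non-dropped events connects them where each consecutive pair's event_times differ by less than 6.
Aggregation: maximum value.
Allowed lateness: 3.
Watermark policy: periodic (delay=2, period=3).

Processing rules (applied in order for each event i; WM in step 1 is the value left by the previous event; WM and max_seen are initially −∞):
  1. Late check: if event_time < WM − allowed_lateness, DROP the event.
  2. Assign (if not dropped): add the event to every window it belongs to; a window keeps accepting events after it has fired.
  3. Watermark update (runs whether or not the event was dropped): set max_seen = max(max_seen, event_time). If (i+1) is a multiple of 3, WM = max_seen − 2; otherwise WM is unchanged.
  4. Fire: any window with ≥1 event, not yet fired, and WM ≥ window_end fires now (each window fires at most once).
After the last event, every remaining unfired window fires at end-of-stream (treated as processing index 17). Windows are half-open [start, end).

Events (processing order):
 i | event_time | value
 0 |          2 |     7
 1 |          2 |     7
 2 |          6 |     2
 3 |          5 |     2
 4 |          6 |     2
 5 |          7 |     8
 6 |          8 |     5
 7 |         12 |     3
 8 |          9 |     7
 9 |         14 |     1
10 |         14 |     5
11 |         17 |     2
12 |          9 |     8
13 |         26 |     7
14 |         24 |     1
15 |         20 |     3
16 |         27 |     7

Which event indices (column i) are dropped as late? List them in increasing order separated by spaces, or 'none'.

i=0 t=2 v=7: → [2,8); WM=−∞
i=1 t=2 v=7: → [2,8); WM=−∞
i=2 t=6 v=2: → [2,12); WM=4
i=3 t=5 v=2: → [2,12); WM=4
i=4 t=6 v=2: → [2,12); WM=4
i=5 t=7 v=8: → [2,13); WM=5
i=6 t=8 v=5: → [2,14); WM=5
i=7 t=12 v=3: → [2,18); WM=5
i=8 t=9 v=7: → [2,18); WM=10
i=9 t=14 v=1: → [2,20); WM=10
i=10 t=14 v=5: → [2,20); WM=10
i=11 t=17 v=2: → [2,23); WM=15
i=12 t=9 v=8: DROP (t<15-3); WM=15
i=13 t=26 v=7: → [26,32); WM=15
i=14 t=24 v=1: → [24,32); WM=24
i=15 t=20 v=3: DROP (t<24-3); WM=24
i=16 t=27 v=7: → [24,33); WM=24

12 15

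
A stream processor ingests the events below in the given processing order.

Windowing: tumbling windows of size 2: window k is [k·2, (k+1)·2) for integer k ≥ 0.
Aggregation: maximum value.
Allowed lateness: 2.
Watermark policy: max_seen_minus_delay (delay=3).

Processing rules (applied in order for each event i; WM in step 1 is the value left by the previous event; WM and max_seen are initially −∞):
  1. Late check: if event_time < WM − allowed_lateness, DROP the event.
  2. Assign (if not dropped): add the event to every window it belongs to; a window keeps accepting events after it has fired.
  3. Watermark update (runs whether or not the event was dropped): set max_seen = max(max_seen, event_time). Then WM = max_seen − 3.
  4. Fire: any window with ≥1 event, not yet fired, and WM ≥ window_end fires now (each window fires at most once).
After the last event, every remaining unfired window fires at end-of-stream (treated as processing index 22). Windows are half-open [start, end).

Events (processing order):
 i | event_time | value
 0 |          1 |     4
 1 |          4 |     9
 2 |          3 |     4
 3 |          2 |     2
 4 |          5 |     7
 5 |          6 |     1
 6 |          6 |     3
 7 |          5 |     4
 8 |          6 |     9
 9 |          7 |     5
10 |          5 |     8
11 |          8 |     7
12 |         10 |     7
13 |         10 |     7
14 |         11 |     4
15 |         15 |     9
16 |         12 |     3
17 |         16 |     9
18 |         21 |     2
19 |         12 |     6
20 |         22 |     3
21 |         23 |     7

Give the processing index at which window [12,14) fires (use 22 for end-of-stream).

18

i=0 t=1 v=4: → [0,2); WM=-2
i=1 t=4 v=9: → [4,6); WM=1
i=2 t=3 v=4: → [2,4); WM=1
i=3 t=2 v=2: → [2,4); WM=1
i=4 t=5 v=7: → [4,6); WM=2; [0,2) fires=4
i=5 t=6 v=1: → [6,8); WM=3
i=6 t=6 v=3: → [6,8); WM=3
i=7 t=5 v=4: → [4,6); WM=3
i=8 t=6 v=9: → [6,8); WM=3
i=9 t=7 v=5: → [6,8); WM=4; [2,4) fires=4
i=10 t=5 v=8: → [4,6); WM=4
i=11 t=8 v=7: → [8,10); WM=5
i=12 t=10 v=7: → [10,12); WM=7; [4,6) fires=9
i=13 t=10 v=7: → [10,12); WM=7
i=14 t=11 v=4: → [10,12); WM=8; [6,8) fires=9
i=15 t=15 v=9: → [14,16); WM=12; [8,10) fires=7 [10,12) fires=7
i=16 t=12 v=3: → [12,14); WM=12
i=17 t=16 v=9: → [16,18); WM=13
i=18 t=21 v=2: → [20,22); WM=18; [12,14) fires=3 [14,16) fires=9 [16,18) fires=9
i=19 t=12 v=6: DROP (t<18-2); WM=18
i=20 t=22 v=3: → [22,24); WM=19
i=21 t=23 v=7: → [22,24); WM=20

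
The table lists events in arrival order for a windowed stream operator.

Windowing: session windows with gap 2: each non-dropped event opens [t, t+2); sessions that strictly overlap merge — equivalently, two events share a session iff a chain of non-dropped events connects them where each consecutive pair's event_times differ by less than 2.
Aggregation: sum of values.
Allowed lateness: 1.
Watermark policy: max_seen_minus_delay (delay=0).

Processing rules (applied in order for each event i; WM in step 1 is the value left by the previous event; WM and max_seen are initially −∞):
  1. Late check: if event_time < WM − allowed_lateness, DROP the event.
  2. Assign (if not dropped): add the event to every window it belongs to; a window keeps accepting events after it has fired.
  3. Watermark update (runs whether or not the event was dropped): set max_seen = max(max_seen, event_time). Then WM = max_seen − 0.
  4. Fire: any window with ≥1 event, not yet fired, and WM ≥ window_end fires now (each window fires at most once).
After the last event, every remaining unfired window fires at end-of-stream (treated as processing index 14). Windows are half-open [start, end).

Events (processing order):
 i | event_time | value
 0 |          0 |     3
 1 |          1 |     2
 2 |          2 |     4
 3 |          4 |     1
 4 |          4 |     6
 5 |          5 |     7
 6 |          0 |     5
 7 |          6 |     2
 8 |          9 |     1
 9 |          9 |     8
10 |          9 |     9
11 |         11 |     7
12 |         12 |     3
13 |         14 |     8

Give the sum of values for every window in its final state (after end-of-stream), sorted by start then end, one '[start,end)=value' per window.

[0,4)=9 [4,8)=16 [9,11)=18 [11,14)=10 [14,16)=8

i=0 t=0 v=3: → [0,2); WM=0
i=1 t=1 v=2: → [0,3); WM=1
i=2 t=2 v=4: → [0,4); WM=2
i=3 t=4 v=1: → [4,6); WM=4
i=4 t=4 v=6: → [4,6); WM=4
i=5 t=5 v=7: → [4,7); WM=5
i=6 t=0 v=5: DROP (t<5-1); WM=5
i=7 t=6 v=2: → [4,8); WM=6
i=8 t=9 v=1: → [9,11); WM=9
i=9 t=9 v=8: → [9,11); WM=9
i=10 t=9 v=9: → [9,11); WM=9
i=11 t=11 v=7: → [11,13); WM=11
i=12 t=12 v=3: → [11,14); WM=12
i=13 t=14 v=8: → [14,16); WM=14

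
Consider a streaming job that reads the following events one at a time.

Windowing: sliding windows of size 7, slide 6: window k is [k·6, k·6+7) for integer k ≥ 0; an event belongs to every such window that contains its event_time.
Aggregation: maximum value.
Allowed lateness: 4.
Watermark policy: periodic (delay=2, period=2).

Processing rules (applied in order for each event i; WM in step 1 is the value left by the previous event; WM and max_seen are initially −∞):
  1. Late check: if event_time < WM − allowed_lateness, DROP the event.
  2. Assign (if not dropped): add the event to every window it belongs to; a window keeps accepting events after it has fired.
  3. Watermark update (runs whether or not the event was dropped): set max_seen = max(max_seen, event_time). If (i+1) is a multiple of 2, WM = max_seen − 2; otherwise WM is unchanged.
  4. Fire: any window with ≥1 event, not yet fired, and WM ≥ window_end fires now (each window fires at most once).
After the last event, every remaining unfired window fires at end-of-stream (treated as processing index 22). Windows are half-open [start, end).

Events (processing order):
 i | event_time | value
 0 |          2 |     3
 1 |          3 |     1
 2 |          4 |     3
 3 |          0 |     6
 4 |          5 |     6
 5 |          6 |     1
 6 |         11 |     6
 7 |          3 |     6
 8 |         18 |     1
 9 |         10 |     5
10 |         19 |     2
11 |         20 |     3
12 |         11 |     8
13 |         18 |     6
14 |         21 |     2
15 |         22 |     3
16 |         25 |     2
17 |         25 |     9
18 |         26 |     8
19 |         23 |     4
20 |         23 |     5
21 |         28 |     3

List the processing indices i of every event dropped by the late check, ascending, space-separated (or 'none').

12

i=0 t=2 v=3: → [0,7); WM=−∞
i=1 t=3 v=1: → [0,7); WM=1
i=2 t=4 v=3: → [0,7); WM=1
i=3 t=0 v=6: → [0,7); WM=2
i=4 t=5 v=6: → [0,7); WM=2
i=5 t=6 v=1: → [6,13),[0,7); WM=4
i=6 t=11 v=6: → [6,13); WM=4
i=7 t=3 v=6: → [0,7); WM=9; [0,7) fires=6
i=8 t=18 v=1: → [18,25),[12,19); WM=9
i=9 t=10 v=5: → [6,13); WM=16; [6,13) fires=6
i=10 t=19 v=2: → [18,25); WM=16
i=11 t=20 v=3: → [18,25); WM=18
i=12 t=11 v=8: DROP (t<18-4); WM=18
i=13 t=18 v=6: → [18,25),[12,19); WM=18
i=14 t=21 v=2: → [18,25); WM=18
i=15 t=22 v=3: → [18,25); WM=20; [12,19) fires=6
i=16 t=25 v=2: → [24,31); WM=20
i=17 t=25 v=9: → [24,31); WM=23
i=18 t=26 v=8: → [24,31); WM=23
i=19 t=23 v=4: → [18,25); WM=24
i=20 t=23 v=5: → [18,25); WM=24
i=21 t=28 v=3: → [24,31); WM=26; [18,25) fires=6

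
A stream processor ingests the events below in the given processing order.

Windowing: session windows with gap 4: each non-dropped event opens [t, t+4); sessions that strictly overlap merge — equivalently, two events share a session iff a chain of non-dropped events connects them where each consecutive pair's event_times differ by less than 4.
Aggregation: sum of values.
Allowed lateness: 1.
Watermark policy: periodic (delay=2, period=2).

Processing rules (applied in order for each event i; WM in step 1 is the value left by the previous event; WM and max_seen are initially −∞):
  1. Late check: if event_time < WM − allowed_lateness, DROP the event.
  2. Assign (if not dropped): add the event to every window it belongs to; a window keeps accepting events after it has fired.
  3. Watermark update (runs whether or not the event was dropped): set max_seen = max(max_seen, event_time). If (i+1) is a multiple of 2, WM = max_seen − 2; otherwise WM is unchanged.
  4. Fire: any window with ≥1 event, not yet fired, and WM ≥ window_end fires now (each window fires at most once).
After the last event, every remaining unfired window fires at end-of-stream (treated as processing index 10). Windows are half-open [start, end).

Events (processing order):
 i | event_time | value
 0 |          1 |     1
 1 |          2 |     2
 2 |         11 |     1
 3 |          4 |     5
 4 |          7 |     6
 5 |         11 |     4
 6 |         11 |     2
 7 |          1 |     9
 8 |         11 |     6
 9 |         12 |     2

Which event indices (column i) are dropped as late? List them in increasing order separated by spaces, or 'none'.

4 7

i=0 t=1 v=1: → [1,5); WM=−∞
i=1 t=2 v=2: → [1,6); WM=0
i=2 t=11 v=1: → [11,15); WM=0
i=3 t=4 v=5: → [1,8); WM=9
i=4 t=7 v=6: DROP (t<9-1); WM=9
i=5 t=11 v=4: → [11,15); WM=9
i=6 t=11 v=2: → [11,15); WM=9
i=7 t=1 v=9: DROP (t<9-1); WM=9
i=8 t=11 v=6: → [11,15); WM=9
i=9 t=12 v=2: → [11,16); WM=10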